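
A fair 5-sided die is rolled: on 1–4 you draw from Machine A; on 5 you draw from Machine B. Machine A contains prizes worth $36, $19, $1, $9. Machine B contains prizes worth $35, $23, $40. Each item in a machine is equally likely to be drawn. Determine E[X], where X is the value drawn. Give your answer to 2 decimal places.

E[X | Machine A] = (36 + 19 + 1 + 9)/4 = 65/4
E[X | Machine B] = (35 + 23 + 40)/3 = 98/3
E[X] = (4/5)·65/4 + (1/5)·98/3 = 293/15 ≈ 19.53

$19.53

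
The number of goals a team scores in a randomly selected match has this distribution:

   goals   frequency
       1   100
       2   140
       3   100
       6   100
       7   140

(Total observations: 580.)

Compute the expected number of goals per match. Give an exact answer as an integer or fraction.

Total = 580, so P(goals=1) = 100/580, etc.
E[X] = (5/29)·1 + (7/29)·2 + (5/29)·3 + (5/29)·6 + (7/29)·7
     = 113/29

113/29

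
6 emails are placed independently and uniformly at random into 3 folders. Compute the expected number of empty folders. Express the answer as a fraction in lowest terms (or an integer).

64/243

Let Xⱼ=1 if folder j is empty. P(Xⱼ=1) = ((3-1)/3)^6 = 64/729.
By linearity, E[#empty] = 3·64/729 = 64/243.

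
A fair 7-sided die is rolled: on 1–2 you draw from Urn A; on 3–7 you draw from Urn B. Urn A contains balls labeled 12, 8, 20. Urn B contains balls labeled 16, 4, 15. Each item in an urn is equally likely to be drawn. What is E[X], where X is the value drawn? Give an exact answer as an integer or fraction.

E[X | Urn A] = (12 + 8 + 20)/3 = 40/3
E[X | Urn B] = (16 + 4 + 15)/3 = 35/3
E[X] = (2/7)·40/3 + (5/7)·35/3 = 85/7

85/7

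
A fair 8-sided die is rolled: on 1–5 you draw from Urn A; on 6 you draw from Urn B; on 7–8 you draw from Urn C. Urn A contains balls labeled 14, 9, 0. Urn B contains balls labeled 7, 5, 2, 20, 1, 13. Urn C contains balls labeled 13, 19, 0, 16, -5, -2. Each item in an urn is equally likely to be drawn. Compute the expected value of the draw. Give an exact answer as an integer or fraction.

E[X | Urn A] = (14 + 9 + 0)/3 = 23/3
E[X | Urn B] = (7 + 5 + 2 + 20 + 1 + 13)/6 = 8
E[X | Urn C] = (13 + 19 + 0 + 16 − 5 − 2)/6 = 41/6
E[X] = (5/8)·23/3 + (1/8)·8 + (1/4)·41/6 = 15/2

15/2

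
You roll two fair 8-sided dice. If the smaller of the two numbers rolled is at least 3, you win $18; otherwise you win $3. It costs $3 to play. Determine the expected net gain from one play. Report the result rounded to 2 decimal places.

$8.44

E[payout] = (7/16)·3 + (9/16)·18 = 183/16
Expected profit = 183/16 − 3 = 135/16 ≈ $8.44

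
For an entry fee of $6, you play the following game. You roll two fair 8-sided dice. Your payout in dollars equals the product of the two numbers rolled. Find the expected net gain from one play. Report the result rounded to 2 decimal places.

Distribution of the product of the two numbers rolled: 1 w.p. 1/64, 2 w.p. 1/32, 3 w.p. 1/32, 4 w.p. 3/64, 5 w.p. 1/32, 6 w.p. 1/16, …
E[payout] = (1/64)·1 + (1/32)·2 + (1/32)·3 + (3/64)·4 + (1/32)·5 + (1/16)·6 + (1/32)·7 + (1/16)·8 + (1/64)·9 + (1/32)·10 + (1/16)·12 + (1/32)·14 + (1/32)·15 + (3/64)·16 + (1/32)·18 + (1/32)·20 + (1/32)·21 + (1/16)·24 + (1/64)·25 + (1/32)·28 + (1/32)·30 + (1/32)·32 + (1/32)·35 + (1/64)·36 + (1/32)·40 + (1/32)·42 + (1/32)·48 + (1/64)·49 + (1/32)·56 + (1/64)·64 = 81/4
Expected profit = 81/4 − 6 = 57/4 ≈ $14.25

$14.25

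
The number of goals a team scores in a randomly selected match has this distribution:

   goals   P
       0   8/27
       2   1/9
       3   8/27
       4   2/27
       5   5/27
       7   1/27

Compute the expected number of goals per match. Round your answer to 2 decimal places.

2.59

E[X] = (8/27)·0 + (1/9)·2 + (8/27)·3 + (2/27)·4 + (5/27)·5 + (1/27)·7
     = 70/27 ≈ 2.59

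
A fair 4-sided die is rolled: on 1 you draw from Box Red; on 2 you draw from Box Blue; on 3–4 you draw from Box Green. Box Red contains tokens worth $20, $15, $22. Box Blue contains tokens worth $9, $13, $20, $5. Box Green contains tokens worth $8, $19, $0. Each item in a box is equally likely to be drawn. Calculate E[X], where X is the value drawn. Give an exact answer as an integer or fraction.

E[X | Box Red] = (20 + 15 + 22)/3 = 19
E[X | Box Blue] = (9 + 13 + 20 + 5)/4 = 47/4
E[X | Box Green] = (8 + 19 + 0)/3 = 9
E[X] = (1/4)·19 + (1/4)·47/4 + (1/2)·9 = 195/16

195/16 dollars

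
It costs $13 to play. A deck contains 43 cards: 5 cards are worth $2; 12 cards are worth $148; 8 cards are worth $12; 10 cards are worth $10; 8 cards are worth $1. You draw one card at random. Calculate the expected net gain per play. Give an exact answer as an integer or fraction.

E[payout] = (5/43)·2 + (12/43)·148 + (8/43)·12 + (10/43)·10 + (8/43)·1 = 1990/43
Expected profit = 1990/43 − 13 = 1431/43

1431/43 dollars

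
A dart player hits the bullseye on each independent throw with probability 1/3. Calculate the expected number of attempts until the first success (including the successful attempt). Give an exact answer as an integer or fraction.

For a geometric distribution, E[trials] = 1/p = 1/(1/3) = 3.

3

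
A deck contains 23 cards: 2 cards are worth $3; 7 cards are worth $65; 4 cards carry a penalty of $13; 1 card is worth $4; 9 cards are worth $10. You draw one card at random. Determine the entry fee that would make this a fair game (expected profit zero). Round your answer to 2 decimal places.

$21.87

E[payout] = (2/23)·3 + (7/23)·65 + (4/23)·(-13) + (1/23)·4 + (9/23)·10 = 503/23
Fair fee = E[payout] = 503/23 ≈ $21.87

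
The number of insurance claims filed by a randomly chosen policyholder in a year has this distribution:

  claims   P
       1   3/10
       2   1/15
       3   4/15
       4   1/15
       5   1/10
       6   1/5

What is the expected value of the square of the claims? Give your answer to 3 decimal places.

E[X²] = (3/10)·1 + (1/15)·4 + (4/15)·9 + (1/15)·16 + (1/10)·25 + (1/5)·36
     = 206/15 ≈ 13.733

13.733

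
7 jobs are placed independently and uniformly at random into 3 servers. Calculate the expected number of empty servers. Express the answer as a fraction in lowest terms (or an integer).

Let Xⱼ=1 if server j is empty. P(Xⱼ=1) = ((3-1)/3)^7 = 128/2187.
By linearity, E[#empty] = 3·128/2187 = 128/729.

128/729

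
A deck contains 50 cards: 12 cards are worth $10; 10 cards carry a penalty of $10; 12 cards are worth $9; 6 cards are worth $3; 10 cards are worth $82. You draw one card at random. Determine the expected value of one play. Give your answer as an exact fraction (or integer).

483/25 dollars

E[payout] = (12/50)·10 + (10/50)·(-10) + (12/50)·9 + (6/50)·3 + (10/50)·82 = 483/25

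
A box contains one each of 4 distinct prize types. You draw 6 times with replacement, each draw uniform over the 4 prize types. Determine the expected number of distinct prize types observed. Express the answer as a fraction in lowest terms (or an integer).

3367/1024

Let Xⱼ=1 if type j appears at least once. P(Xⱼ=1) = 1 − ((4−1)/4)^6 = 3367/4096.
E[#distinct] = 4·3367/4096 = 3367/1024.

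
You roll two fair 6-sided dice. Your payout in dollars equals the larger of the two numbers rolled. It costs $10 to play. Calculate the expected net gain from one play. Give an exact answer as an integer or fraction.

-199/36 dollars

Distribution of the larger of the two numbers rolled: 1 w.p. 1/36, 2 w.p. 1/12, 3 w.p. 5/36, 4 w.p. 7/36, 5 w.p. 1/4, 6 w.p. 11/36
E[payout] = (1/36)·1 + (1/12)·2 + (5/36)·3 + (7/36)·4 + (1/4)·5 + (11/36)·6 = 161/36
Expected profit = 161/36 − 10 = -199/36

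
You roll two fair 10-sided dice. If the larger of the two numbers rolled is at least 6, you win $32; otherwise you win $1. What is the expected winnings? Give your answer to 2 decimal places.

$24.25

E[payout] = (1/4)·1 + (3/4)·32 = 97/4
≈ $24.25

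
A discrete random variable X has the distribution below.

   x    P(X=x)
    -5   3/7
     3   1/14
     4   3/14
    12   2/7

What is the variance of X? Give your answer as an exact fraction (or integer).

E[X] = (3/7)·(-5) + (1/14)·3 + (3/14)·4 + (2/7)·12 = 33/14
E[X²] = (3/7)·25 + (1/14)·9 + (3/14)·16 + (2/7)·144 = 783/14
Var(X) = 783/14 − (33/14)² = 9873/196

9873/196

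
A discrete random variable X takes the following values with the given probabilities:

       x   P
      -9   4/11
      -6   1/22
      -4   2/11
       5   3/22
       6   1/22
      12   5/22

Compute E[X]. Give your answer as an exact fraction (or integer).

E[X] = (4/11)·(-9) + (1/22)·(-6) + (2/11)·(-4) + (3/22)·5 + (1/22)·6 + (5/22)·12
     = -13/22

-13/22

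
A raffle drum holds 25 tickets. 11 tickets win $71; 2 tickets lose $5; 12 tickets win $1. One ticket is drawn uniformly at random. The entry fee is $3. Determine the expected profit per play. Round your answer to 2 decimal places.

E[payout] = (11/25)·71 + (2/25)·(-5) + (12/25)·1 = 783/25
Expected profit = 783/25 − 3 = 708/25 ≈ $28.32

$28.32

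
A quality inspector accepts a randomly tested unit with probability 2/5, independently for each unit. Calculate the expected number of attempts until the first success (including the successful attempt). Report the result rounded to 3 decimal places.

For a geometric distribution, E[trials] = 1/p = 1/(2/5) = 5/2.
≈ 2.500

2.500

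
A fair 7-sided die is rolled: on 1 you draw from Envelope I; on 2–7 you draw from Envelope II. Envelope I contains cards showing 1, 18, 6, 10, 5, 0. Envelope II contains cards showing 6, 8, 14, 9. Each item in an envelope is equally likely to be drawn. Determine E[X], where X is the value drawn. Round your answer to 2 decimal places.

E[X | Envelope I] = (1 + 18 + 6 + 10 + 5 + 0)/6 = 20/3
E[X | Envelope II] = (6 + 8 + 14 + 9)/4 = 37/4
E[X] = (1/7)·20/3 + (6/7)·37/4 = 373/42 ≈ 8.88

8.88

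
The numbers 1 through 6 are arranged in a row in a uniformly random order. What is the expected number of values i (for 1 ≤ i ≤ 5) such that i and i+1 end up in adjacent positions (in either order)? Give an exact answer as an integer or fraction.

For each i ∈ {1,…,5}, let Xᵢ = 1 if i and i+1 are adjacent. P(Xᵢ=1) = 2·(6−1)!/6! = 2/6.
By linearity, E[ΣXᵢ] = (5)·(2/6) = 5/3.

5/3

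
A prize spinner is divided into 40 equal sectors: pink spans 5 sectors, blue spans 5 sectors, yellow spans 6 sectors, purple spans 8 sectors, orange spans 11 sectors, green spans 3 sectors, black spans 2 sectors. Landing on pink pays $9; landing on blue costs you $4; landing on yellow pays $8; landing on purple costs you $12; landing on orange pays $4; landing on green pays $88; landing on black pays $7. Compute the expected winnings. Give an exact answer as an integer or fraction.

E[payout] = (5/40)·9 + (5/40)·(-4) + (6/40)·8 + (8/40)·(-12) + (11/40)·4 + (3/40)·88 + (2/40)·7 = 299/40

299/40 dollars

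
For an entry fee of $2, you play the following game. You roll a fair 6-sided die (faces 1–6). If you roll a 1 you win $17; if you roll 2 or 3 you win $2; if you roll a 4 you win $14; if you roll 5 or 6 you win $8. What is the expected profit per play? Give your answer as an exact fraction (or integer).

E[payout] = (1/3)·2 + (1/3)·8 + (1/6)·14 + (1/6)·17 = 17/2
Expected profit = 17/2 − 2 = 13/2

13/2 dollars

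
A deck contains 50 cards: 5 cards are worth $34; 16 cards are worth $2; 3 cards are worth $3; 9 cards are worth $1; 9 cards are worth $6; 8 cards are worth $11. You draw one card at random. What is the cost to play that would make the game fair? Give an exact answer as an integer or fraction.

181/25 dollars

E[payout] = (5/50)·34 + (16/50)·2 + (3/50)·3 + (9/50)·1 + (9/50)·6 + (8/50)·11 = 181/25
Fair fee = E[payout] = 181/25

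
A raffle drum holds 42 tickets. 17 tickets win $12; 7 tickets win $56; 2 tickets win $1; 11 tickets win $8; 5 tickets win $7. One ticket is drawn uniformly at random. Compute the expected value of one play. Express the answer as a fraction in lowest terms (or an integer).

E[payout] = (17/42)·12 + (7/42)·56 + (2/42)·1 + (11/42)·8 + (5/42)·7 = 103/6

103/6 dollars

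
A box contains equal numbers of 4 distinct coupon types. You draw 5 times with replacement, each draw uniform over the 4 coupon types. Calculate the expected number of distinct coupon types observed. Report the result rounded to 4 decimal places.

3.0508

Let Xⱼ=1 if type j appears at least once. P(Xⱼ=1) = 1 − ((4−1)/4)^5 = 781/1024.
E[#distinct] = 4·781/1024 = 781/256.
≈ 3.0508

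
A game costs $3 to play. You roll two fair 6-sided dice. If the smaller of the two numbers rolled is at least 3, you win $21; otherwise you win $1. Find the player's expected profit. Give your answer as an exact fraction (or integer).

E[payout] = (5/9)·1 + (4/9)·21 = 89/9
Expected profit = 89/9 − 3 = 62/9

62/9 dollars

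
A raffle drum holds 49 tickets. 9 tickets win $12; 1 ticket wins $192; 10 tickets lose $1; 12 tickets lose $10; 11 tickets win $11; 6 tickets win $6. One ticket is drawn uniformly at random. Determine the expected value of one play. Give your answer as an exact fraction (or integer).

E[payout] = (9/49)·12 + (1/49)·192 + (10/49)·(-1) + (12/49)·(-10) + (11/49)·11 + (6/49)·6 = 327/49

327/49 dollars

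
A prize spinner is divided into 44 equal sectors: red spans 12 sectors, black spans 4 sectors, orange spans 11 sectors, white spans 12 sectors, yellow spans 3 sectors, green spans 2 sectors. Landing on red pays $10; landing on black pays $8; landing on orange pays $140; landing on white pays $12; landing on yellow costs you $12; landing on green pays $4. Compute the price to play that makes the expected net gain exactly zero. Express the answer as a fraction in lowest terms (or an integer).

E[payout] = (12/44)·10 + (4/44)·8 + (11/44)·140 + (12/44)·12 + (3/44)·(-12) + (2/44)·4 = 452/11
Fair fee = E[payout] = 452/11

452/11 dollars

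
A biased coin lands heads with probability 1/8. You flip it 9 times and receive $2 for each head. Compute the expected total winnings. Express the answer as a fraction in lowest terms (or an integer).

9/4 dollars

E[#heads] = 9·1/8 = 9/8 (linearity over flips).
E[winnings] = 2·9/8 = 9/4.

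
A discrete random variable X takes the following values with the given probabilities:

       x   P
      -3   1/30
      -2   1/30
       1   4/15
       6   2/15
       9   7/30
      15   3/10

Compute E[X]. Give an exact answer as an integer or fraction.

15/2

E[X] = (1/30)·(-3) + (1/30)·(-2) + (4/15)·1 + (2/15)·6 + (7/30)·9 + (3/10)·15
     = 15/2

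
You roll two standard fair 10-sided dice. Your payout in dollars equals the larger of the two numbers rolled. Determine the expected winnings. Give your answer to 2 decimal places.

$7.15

Distribution of the larger of the two numbers rolled: 1 w.p. 1/100, 2 w.p. 3/100, 3 w.p. 1/20, 4 w.p. 7/100, 5 w.p. 9/100, 6 w.p. 11/100, …
E[payout] = (1/100)·1 + (3/100)·2 + (1/20)·3 + (7/100)·4 + (9/100)·5 + (11/100)·6 + (13/100)·7 + (3/20)·8 + (17/100)·9 + (19/100)·10 = 143/20
≈ $7.15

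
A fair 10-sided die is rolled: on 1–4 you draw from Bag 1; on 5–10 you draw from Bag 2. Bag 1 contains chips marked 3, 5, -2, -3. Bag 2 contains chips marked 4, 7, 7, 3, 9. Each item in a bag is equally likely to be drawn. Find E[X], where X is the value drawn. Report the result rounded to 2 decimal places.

3.90

E[X | Bag 1] = (3 + 5 − 2 − 3)/4 = 3/4
E[X | Bag 2] = (4 + 7 + 7 + 3 + 9)/5 = 6
E[X] = (2/5)·3/4 + (3/5)·6 = 39/10 ≈ 3.90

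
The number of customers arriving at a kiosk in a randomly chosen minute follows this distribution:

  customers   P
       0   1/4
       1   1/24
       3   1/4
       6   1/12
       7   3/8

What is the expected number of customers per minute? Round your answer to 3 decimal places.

E[X] = (1/4)·0 + (1/24)·1 + (1/4)·3 + (1/12)·6 + (3/8)·7
     = 47/12 ≈ 3.917

3.917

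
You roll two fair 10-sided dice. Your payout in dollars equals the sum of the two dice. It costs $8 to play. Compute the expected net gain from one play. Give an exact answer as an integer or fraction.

Distribution of the sum of the two dice: 2 w.p. 1/100, 3 w.p. 1/50, 4 w.p. 3/100, 5 w.p. 1/25, 6 w.p. 1/20, 7 w.p. 3/50, …
E[payout] = (1/100)·2 + (1/50)·3 + (3/100)·4 + (1/25)·5 + (1/20)·6 + (3/50)·7 + (7/100)·8 + (2/25)·9 + (9/100)·10 + (1/10)·11 + (9/100)·12 + (2/25)·13 + (7/100)·14 + (3/50)·15 + (1/20)·16 + (1/25)·17 + (3/100)·18 + (1/50)·19 + (1/100)·20 = 11
Expected profit = 11 − 8 = 3

$3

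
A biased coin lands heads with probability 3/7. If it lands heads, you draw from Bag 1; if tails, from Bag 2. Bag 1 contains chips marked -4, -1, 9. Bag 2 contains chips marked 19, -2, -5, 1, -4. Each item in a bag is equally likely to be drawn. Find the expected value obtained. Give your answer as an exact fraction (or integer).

E[X | Bag 1] = (-4 − 1 + 9)/3 = 4/3
E[X | Bag 2] = (19 − 2 − 5 + 1 − 4)/5 = 9/5
E[X] = (3/7)·4/3 + (4/7)·9/5 = 8/5

8/5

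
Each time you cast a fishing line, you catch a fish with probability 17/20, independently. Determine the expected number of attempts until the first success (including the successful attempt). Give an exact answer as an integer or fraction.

20/17

For a geometric distribution, E[trials] = 1/p = 1/(17/20) = 20/17.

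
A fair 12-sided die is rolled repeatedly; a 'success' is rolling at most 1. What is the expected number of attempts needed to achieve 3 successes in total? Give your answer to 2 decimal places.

By linearity (sum of 3 independent geometric waits), E[trials] = 3/p = 3/(1/12) = 36.
≈ 36.00

36.00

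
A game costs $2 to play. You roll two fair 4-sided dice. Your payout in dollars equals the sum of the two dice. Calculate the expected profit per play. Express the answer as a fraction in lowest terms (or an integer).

$3

Distribution of the sum of the two dice: 2 w.p. 1/16, 3 w.p. 1/8, 4 w.p. 3/16, 5 w.p. 1/4, 6 w.p. 3/16, 7 w.p. 1/8, …
E[payout] = (1/16)·2 + (1/8)·3 + (3/16)·4 + (1/4)·5 + (3/16)·6 + (1/8)·7 + (1/16)·8 = 5
Expected profit = 5 − 2 = 3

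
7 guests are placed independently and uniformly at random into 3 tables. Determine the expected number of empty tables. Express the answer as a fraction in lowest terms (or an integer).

128/729

Let Xⱼ=1 if table j is empty. P(Xⱼ=1) = ((3-1)/3)^7 = 128/2187.
By linearity, E[#empty] = 3·128/2187 = 128/729.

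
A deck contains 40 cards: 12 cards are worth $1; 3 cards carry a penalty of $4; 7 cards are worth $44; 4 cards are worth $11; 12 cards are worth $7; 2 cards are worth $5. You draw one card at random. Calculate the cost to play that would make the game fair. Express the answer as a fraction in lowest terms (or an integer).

E[payout] = (12/40)·1 + (3/40)·(-4) + (7/40)·44 + (4/40)·11 + (12/40)·7 + (2/40)·5 = 223/20
Fair fee = E[payout] = 223/20

223/20 dollars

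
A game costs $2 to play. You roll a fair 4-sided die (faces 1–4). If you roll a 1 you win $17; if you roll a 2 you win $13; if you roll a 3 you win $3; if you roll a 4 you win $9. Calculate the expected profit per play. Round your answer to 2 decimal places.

E[payout] = (1/4)·3 + (1/4)·9 + (1/4)·13 + (1/4)·17 = 21/2
Expected profit = 21/2 − 2 = 17/2 ≈ $8.50

$8.50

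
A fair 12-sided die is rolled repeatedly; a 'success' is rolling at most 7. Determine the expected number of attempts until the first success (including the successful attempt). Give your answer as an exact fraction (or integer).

For a geometric distribution, E[trials] = 1/p = 1/(7/12) = 12/7.

12/7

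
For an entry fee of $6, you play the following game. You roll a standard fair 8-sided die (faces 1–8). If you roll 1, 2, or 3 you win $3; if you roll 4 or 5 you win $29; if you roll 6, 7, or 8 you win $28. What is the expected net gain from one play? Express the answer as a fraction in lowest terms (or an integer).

103/8 dollars

E[payout] = (3/8)·3 + (3/8)·28 + (1/4)·29 = 151/8
Expected profit = 151/8 − 6 = 103/8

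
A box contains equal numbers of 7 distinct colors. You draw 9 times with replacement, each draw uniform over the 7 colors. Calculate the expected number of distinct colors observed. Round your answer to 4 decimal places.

5.2519

Let Xⱼ=1 if type j appears at least once. P(Xⱼ=1) = 1 − ((7−1)/7)^9 = 30275911/40353607.
E[#distinct] = 7·30275911/40353607 = 30275911/5764801.
≈ 5.2519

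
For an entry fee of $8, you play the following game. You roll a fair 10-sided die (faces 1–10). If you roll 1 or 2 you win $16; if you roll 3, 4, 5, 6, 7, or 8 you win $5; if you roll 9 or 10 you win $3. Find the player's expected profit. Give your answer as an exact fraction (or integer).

-6/5 dollars

E[payout] = (1/5)·3 + (3/5)·5 + (1/5)·16 = 34/5
Expected profit = 34/5 − 8 = -6/5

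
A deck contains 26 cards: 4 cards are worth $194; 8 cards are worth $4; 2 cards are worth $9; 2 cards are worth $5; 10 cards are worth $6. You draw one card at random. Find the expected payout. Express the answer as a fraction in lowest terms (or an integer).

E[payout] = (4/26)·194 + (8/26)·4 + (2/26)·9 + (2/26)·5 + (10/26)·6 = 448/13

448/13 dollars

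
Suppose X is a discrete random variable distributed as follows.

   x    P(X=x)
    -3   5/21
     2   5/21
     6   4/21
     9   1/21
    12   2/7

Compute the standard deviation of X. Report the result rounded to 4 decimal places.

5.6813

E[X] = 100/21, E[X²] = 1154/21
Var(X) = E[X²] − (E[X])² = 1154/21 − 10000/441 = 14234/441
SD(X) = √(14234/441) ≈ 5.6813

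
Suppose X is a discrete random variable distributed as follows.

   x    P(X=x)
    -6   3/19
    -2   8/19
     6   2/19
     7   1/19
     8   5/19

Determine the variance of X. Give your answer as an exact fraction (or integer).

10414/361

E[X] = (3/19)·(-6) + (8/19)·(-2) + (2/19)·6 + (1/19)·7 + (5/19)·8 = 25/19
E[X²] = (3/19)·36 + (8/19)·4 + (2/19)·36 + (1/19)·49 + (5/19)·64 = 581/19
Var(X) = 581/19 − (25/19)² = 10414/361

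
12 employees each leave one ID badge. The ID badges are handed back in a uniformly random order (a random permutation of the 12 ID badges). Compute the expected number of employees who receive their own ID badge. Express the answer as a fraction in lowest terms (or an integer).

1

Let Xᵢ = 1 if person i gets their own ID badge. For each i, P(Xᵢ=1) = 1/12.
By linearity of expectation, E[X₁+…+X_12] = 12·(1/12) = 1.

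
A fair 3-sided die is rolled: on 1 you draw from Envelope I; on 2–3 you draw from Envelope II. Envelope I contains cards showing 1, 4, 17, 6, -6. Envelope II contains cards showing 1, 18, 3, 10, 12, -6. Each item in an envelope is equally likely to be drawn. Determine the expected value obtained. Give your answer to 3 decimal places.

5.689

E[X | Envelope I] = (1 + 4 + 17 + 6 − 6)/5 = 22/5
E[X | Envelope II] = (1 + 18 + 3 + 10 + 12 − 6)/6 = 19/3
E[X] = (1/3)·22/5 + (2/3)·19/3 = 256/45 ≈ 5.689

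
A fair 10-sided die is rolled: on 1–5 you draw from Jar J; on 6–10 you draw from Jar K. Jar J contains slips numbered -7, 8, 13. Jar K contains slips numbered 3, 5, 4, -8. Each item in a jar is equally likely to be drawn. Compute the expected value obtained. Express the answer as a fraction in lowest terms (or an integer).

E[X | Jar J] = (-7 + 8 + 13)/3 = 14/3
E[X | Jar K] = (3 + 5 + 4 − 8)/4 = 1
E[X] = (1/2)·14/3 + (1/2)·1 = 17/6

17/6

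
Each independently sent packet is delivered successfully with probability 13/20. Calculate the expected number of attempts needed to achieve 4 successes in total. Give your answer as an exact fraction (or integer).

By linearity (sum of 4 independent geometric waits), E[trials] = 4/p = 4/(13/20) = 80/13.

80/13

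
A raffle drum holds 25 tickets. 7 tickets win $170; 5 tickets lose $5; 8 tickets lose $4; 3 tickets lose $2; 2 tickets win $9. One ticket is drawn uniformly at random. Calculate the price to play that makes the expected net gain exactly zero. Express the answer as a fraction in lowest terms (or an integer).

229/5 dollars

E[payout] = (7/25)·170 + (5/25)·(-5) + (8/25)·(-4) + (3/25)·(-2) + (2/25)·9 = 229/5
Fair fee = E[payout] = 229/5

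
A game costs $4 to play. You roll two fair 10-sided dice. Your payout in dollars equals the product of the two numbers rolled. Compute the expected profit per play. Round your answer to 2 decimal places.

Distribution of the product of the two numbers rolled: 1 w.p. 1/100, 2 w.p. 1/50, 3 w.p. 1/50, 4 w.p. 3/100, 5 w.p. 1/50, 6 w.p. 1/25, …
E[payout] = (1/100)·1 + (1/50)·2 + (1/50)·3 + (3/100)·4 + (1/50)·5 + (1/25)·6 + (1/50)·7 + (1/25)·8 + (3/100)·9 + (1/25)·10 + (1/25)·12 + (1/50)·14 + (1/50)·15 + (3/100)·16 + (1/25)·18 + (1/25)·20 + (1/50)·21 + (1/25)·24 + (1/100)·25 + (1/50)·27 + (1/50)·28 + (1/25)·30 + (1/50)·32 + (1/50)·35 + (3/100)·36 + (1/25)·40 + (1/50)·42 + (1/50)·45 + (1/50)·48 + (1/100)·49 + (1/50)·50 + (1/50)·54 + (1/50)·56 + (1/50)·60 + (1/50)·63 + (1/100)·64 + (1/50)·70 + (1/50)·72 + (1/50)·80 + (1/100)·81 + (1/50)·90 + (1/100)·100 = 121/4
Expected profit = 121/4 − 4 = 105/4 ≈ $26.25

$26.25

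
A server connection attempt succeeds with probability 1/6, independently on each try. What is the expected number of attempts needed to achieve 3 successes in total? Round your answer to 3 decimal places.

By linearity (sum of 3 independent geometric waits), E[trials] = 3/p = 3/(1/6) = 18.
≈ 18.000

18.000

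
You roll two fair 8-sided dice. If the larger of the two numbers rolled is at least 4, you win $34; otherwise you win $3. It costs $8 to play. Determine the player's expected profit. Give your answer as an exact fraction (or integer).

1385/64 dollars

E[payout] = (9/64)·3 + (55/64)·34 = 1897/64
Expected profit = 1897/64 − 8 = 1385/64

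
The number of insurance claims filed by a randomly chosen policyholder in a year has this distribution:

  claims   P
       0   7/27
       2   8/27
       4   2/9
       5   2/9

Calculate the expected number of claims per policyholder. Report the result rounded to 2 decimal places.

2.59

E[X] = (7/27)·0 + (8/27)·2 + (2/9)·4 + (2/9)·5
     = 70/27 ≈ 2.59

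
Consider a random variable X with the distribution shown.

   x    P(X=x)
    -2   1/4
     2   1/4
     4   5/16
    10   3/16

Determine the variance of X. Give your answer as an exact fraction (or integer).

E[X] = (1/4)·(-2) + (1/4)·2 + (5/16)·4 + (3/16)·10 = 25/8
E[X²] = (1/4)·4 + (1/4)·4 + (5/16)·16 + (3/16)·100 = 103/4
Var(X) = 103/4 − (25/8)² = 1023/64

1023/64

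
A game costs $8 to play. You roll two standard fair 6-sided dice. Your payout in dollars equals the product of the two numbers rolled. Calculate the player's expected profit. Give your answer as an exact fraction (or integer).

Distribution of the product of the two numbers rolled: 1 w.p. 1/36, 2 w.p. 1/18, 3 w.p. 1/18, 4 w.p. 1/12, 5 w.p. 1/18, 6 w.p. 1/9, …
E[payout] = (1/36)·1 + (1/18)·2 + (1/18)·3 + (1/12)·4 + (1/18)·5 + (1/9)·6 + (1/18)·8 + (1/36)·9 + (1/18)·10 + (1/9)·12 + (1/18)·15 + (1/36)·16 + (1/18)·18 + (1/18)·20 + (1/18)·24 + (1/36)·25 + (1/18)·30 + (1/36)·36 = 49/4
Expected profit = 49/4 − 8 = 17/4

17/4 dollars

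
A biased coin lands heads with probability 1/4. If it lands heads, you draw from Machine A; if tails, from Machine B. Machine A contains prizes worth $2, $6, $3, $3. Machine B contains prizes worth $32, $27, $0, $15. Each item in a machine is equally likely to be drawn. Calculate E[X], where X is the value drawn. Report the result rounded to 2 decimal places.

E[X | Machine A] = (2 + 6 + 3 + 3)/4 = 7/2
E[X | Machine B] = (32 + 27 + 0 + 15)/4 = 37/2
E[X] = (1/4)·7/2 + (3/4)·37/2 = 59/4 ≈ 14.75

$14.75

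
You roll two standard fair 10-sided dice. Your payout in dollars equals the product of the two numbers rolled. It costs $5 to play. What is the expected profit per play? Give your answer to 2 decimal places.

Distribution of the product of the two numbers rolled: 1 w.p. 1/100, 2 w.p. 1/50, 3 w.p. 1/50, 4 w.p. 3/100, 5 w.p. 1/50, 6 w.p. 1/25, …
E[payout] = (1/100)·1 + (1/50)·2 + (1/50)·3 + (3/100)·4 + (1/50)·5 + (1/25)·6 + (1/50)·7 + (1/25)·8 + (3/100)·9 + (1/25)·10 + (1/25)·12 + (1/50)·14 + (1/50)·15 + (3/100)·16 + (1/25)·18 + (1/25)·20 + (1/50)·21 + (1/25)·24 + (1/100)·25 + (1/50)·27 + (1/50)·28 + (1/25)·30 + (1/50)·32 + (1/50)·35 + (3/100)·36 + (1/25)·40 + (1/50)·42 + (1/50)·45 + (1/50)·48 + (1/100)·49 + (1/50)·50 + (1/50)·54 + (1/50)·56 + (1/50)·60 + (1/50)·63 + (1/100)·64 + (1/50)·70 + (1/50)·72 + (1/50)·80 + (1/100)·81 + (1/50)·90 + (1/100)·100 = 121/4
Expected profit = 121/4 − 5 = 101/4 ≈ $25.25

$25.25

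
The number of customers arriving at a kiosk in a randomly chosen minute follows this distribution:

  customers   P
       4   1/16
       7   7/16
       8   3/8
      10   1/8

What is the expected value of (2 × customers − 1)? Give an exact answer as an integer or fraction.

113/8

E[2x-1] = (1/16)·7 + (7/16)·13 + (3/8)·15 + (1/8)·19
     = 113/8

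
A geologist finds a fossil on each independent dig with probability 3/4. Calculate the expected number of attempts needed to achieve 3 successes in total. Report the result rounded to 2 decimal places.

4.00

By linearity (sum of 3 independent geometric waits), E[trials] = 3/p = 3/(3/4) = 4.
≈ 4.00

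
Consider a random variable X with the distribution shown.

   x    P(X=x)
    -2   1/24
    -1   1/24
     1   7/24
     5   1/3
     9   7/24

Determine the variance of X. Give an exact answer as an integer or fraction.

7247/576

E[X] = (1/24)·(-2) + (1/24)·(-1) + (7/24)·1 + (1/3)·5 + (7/24)·9 = 107/24
E[X²] = (1/24)·4 + (1/24)·1 + (7/24)·1 + (1/3)·25 + (7/24)·81 = 779/24
Var(X) = 779/24 − (107/24)² = 7247/576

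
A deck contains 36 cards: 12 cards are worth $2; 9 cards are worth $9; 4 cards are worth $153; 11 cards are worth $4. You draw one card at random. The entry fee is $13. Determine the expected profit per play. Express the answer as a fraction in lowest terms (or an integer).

E[payout] = (12/36)·2 + (9/36)·9 + (4/36)·153 + (11/36)·4 = 761/36
Expected profit = 761/36 − 13 = 293/36

293/36 dollars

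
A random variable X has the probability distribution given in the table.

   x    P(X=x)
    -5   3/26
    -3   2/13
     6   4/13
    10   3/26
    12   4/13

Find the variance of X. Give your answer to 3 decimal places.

39.226

E[X] = (3/26)·(-5) + (2/13)·(-3) + (4/13)·6 + (3/26)·10 + (4/13)·12 = 147/26
E[X²] = (3/26)·25 + (2/13)·9 + (4/13)·36 + (3/26)·100 + (4/13)·144 = 1851/26
Var(X) = 1851/26 − (147/26)² = 26517/676 ≈ 39.226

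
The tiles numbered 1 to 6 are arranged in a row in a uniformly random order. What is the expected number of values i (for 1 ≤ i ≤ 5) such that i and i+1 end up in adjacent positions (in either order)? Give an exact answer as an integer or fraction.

For each i ∈ {1,…,5}, let Xᵢ = 1 if i and i+1 are adjacent. P(Xᵢ=1) = 2·(6−1)!/6! = 2/6.
By linearity, E[ΣXᵢ] = (5)·(2/6) = 5/3.

5/3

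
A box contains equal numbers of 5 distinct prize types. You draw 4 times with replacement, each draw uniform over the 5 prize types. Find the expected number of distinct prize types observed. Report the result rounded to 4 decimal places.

Let Xⱼ=1 if type j appears at least once. P(Xⱼ=1) = 1 − ((5−1)/5)^4 = 369/625.
E[#distinct] = 5·369/625 = 369/125.
≈ 2.9520

2.9520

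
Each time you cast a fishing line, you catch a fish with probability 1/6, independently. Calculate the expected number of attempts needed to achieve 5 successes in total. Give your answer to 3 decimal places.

30.000

By linearity (sum of 5 independent geometric waits), E[trials] = 5/p = 5/(1/6) = 30.
≈ 30.000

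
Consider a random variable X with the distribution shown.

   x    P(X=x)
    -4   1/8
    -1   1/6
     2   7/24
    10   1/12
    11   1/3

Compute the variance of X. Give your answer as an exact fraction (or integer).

4679/144

E[X] = (1/8)·(-4) + (1/6)·(-1) + (7/24)·2 + (1/12)·10 + (1/3)·11 = 53/12
E[X²] = (1/8)·16 + (1/6)·1 + (7/24)·4 + (1/12)·100 + (1/3)·121 = 52
Var(X) = 52 − (53/12)² = 4679/144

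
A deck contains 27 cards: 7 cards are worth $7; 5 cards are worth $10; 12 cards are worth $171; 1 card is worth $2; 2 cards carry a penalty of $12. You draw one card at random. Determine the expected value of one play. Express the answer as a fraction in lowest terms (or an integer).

E[payout] = (7/27)·7 + (5/27)·10 + (12/27)·171 + (1/27)·2 + (2/27)·(-12) = 2129/27

2129/27 dollars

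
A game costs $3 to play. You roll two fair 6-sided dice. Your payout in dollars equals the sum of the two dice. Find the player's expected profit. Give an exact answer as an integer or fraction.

Distribution of the sum of the two dice: 2 w.p. 1/36, 3 w.p. 1/18, 4 w.p. 1/12, 5 w.p. 1/9, 6 w.p. 5/36, 7 w.p. 1/6, …
E[payout] = (1/36)·2 + (1/18)·3 + (1/12)·4 + (1/9)·5 + (5/36)·6 + (1/6)·7 + (5/36)·8 + (1/9)·9 + (1/12)·10 + (1/18)·11 + (1/36)·12 = 7
Expected profit = 7 − 3 = 4

$4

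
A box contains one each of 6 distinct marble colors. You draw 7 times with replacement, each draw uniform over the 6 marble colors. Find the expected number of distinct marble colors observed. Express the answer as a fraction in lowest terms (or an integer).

Let Xⱼ=1 if type j appears at least once. P(Xⱼ=1) = 1 − ((6−1)/6)^7 = 201811/279936.
E[#distinct] = 6·201811/279936 = 201811/46656.

201811/46656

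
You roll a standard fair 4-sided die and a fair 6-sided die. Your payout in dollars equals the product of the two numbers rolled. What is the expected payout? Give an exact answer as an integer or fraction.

Distribution of the product of the two numbers rolled: 1 w.p. 1/24, 2 w.p. 1/12, 3 w.p. 1/12, 4 w.p. 1/8, 5 w.p. 1/24, 6 w.p. 1/8, …
E[payout] = (1/24)·1 + (1/12)·2 + (1/12)·3 + (1/8)·4 + (1/24)·5 + (1/8)·6 + (1/12)·8 + (1/24)·9 + (1/24)·10 + (1/8)·12 + (1/24)·15 + (1/24)·16 + (1/24)·18 + (1/24)·20 + (1/24)·24 = 35/4

35/4 dollars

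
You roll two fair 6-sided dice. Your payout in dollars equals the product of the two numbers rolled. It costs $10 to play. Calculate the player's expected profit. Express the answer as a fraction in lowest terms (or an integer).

Distribution of the product of the two numbers rolled: 1 w.p. 1/36, 2 w.p. 1/18, 3 w.p. 1/18, 4 w.p. 1/12, 5 w.p. 1/18, 6 w.p. 1/9, …
E[payout] = (1/36)·1 + (1/18)·2 + (1/18)·3 + (1/12)·4 + (1/18)·5 + (1/9)·6 + (1/18)·8 + (1/36)·9 + (1/18)·10 + (1/9)·12 + (1/18)·15 + (1/36)·16 + (1/18)·18 + (1/18)·20 + (1/18)·24 + (1/36)·25 + (1/18)·30 + (1/36)·36 = 49/4
Expected profit = 49/4 − 10 = 9/4

9/4 dollars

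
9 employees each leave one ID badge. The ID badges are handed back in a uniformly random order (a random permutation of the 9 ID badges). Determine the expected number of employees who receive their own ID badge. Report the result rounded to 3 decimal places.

1.000

Let Xᵢ = 1 if person i gets their own ID badge. For each i, P(Xᵢ=1) = 1/9.
By linearity of expectation, E[X₁+…+X_9] = 9·(1/9) = 1.
≈ 1.000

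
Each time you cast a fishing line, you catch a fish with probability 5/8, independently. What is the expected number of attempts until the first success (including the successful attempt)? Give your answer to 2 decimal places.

For a geometric distribution, E[trials] = 1/p = 1/(5/8) = 8/5.
≈ 1.60

1.60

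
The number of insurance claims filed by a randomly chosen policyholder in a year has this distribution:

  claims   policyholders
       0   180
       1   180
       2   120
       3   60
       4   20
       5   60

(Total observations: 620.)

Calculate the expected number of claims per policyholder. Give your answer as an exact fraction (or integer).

Total = 620, so P(claims=0) = 180/620, etc.
E[X] = (9/31)·0 + (9/31)·1 + (6/31)·2 + (3/31)·3 + (1/31)·4 + (3/31)·5
     = 49/31

49/31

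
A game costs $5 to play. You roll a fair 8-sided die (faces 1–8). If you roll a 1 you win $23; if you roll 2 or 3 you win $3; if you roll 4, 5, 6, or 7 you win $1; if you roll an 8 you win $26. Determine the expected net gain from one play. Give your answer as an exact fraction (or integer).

E[payout] = (1/2)·1 + (1/4)·3 + (1/8)·23 + (1/8)·26 = 59/8
Expected profit = 59/8 − 5 = 19/8

19/8 dollars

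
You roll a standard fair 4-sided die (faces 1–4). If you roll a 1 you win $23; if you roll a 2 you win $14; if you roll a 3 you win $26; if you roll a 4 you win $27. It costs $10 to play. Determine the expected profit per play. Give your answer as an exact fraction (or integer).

E[payout] = (1/4)·14 + (1/4)·23 + (1/4)·26 + (1/4)·27 = 45/2
Expected profit = 45/2 − 10 = 25/2

25/2 dollars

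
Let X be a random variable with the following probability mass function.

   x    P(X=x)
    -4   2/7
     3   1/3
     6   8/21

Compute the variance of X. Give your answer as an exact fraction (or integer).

818/49

E[X] = (2/7)·(-4) + (1/3)·3 + (8/21)·6 = 15/7
E[X²] = (2/7)·16 + (1/3)·9 + (8/21)·36 = 149/7
Var(X) = 149/7 − (15/7)² = 818/49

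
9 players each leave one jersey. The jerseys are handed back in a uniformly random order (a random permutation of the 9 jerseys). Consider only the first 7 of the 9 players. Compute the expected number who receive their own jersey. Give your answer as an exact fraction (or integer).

Let Xᵢ = 1 if person i gets their own jersey. For each i, P(Xᵢ=1) = 1/9.
By linearity of expectation, E[X₁+…+X_7] = 7·(1/9) = 7/9.

7/9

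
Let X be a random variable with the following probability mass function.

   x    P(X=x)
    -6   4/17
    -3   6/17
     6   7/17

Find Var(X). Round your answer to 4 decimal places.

26.4706

E[X] = (4/17)·(-6) + (6/17)·(-3) + (7/17)·6 = 0
E[X²] = (4/17)·36 + (6/17)·9 + (7/17)·36 = 450/17
Var(X) = 450/17 − (0)² = 450/17 ≈ 26.4706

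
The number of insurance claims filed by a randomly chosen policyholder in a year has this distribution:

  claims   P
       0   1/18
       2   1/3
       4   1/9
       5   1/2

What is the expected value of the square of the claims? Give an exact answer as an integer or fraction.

E[X²] = (1/18)·0 + (1/3)·4 + (1/9)·16 + (1/2)·25
     = 281/18

281/18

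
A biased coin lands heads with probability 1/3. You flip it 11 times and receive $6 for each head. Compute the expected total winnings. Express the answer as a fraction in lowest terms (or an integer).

E[#heads] = 11·1/3 = 11/3 (linearity over flips).
E[winnings] = 6·11/3 = 22.

$22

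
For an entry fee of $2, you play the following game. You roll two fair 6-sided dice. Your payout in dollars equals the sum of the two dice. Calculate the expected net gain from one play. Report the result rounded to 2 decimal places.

$5.00

Distribution of the sum of the two dice: 2 w.p. 1/36, 3 w.p. 1/18, 4 w.p. 1/12, 5 w.p. 1/9, 6 w.p. 5/36, 7 w.p. 1/6, …
E[payout] = (1/36)·2 + (1/18)·3 + (1/12)·4 + (1/9)·5 + (5/36)·6 + (1/6)·7 + (5/36)·8 + (1/9)·9 + (1/12)·10 + (1/18)·11 + (1/36)·12 = 7
Expected profit = 7 − 2 = 5 ≈ $5.00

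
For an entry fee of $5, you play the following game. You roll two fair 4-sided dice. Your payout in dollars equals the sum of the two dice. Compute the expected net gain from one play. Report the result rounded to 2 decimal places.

Distribution of the sum of the two dice: 2 w.p. 1/16, 3 w.p. 1/8, 4 w.p. 3/16, 5 w.p. 1/4, 6 w.p. 3/16, 7 w.p. 1/8, …
E[payout] = (1/16)·2 + (1/8)·3 + (3/16)·4 + (1/4)·5 + (3/16)·6 + (1/8)·7 + (1/16)·8 = 5
Expected profit = 5 − 5 = 0 ≈ $0.00

$0.00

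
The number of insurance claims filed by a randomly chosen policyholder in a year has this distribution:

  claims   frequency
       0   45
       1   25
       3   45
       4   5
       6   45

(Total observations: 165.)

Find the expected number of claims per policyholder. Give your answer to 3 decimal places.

2.727

Total = 165, so P(claims=0) = 45/165, etc.
E[X] = (3/11)·0 + (5/33)·1 + (3/11)·3 + (1/33)·4 + (3/11)·6
     = 30/11 ≈ 2.727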